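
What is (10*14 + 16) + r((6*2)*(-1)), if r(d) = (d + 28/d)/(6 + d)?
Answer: 2851/18 ≈ 158.39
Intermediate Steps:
r(d) = (d + 28/d)/(6 + d)
(10*14 + 16) + r((6*2)*(-1)) = (10*14 + 16) + (28 + ((6*2)*(-1))²)/((((6*2)*(-1)))*(6 + (6*2)*(-1))) = (140 + 16) + (28 + (12*(-1))²)/(((12*(-1)))*(6 + 12*(-1))) = 156 + (28 + (-12)²)/((-12)*(6 - 12)) = 156 - 1/12*(28 + 144)/(-6) = 156 - 1/12*(-⅙)*172 = 156 + 43/18 = 2851/18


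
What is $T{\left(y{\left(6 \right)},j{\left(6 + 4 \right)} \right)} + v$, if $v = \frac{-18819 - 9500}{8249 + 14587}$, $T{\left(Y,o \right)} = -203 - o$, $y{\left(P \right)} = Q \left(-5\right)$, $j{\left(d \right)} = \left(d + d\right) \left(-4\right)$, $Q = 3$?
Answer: $- \frac{2837147}{22836} \approx -124.24$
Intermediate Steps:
$j{\left(d \right)} = - 8 d$ ($j{\left(d \right)} = 2 d \left(-4\right) = - 8 d$)
$y{\left(P \right)} = -15$ ($y{\left(P \right)} = 3 \left(-5\right) = -15$)
$v = - \frac{28319}{22836} \approx -1.2401$
$T{\left(y{\left(6 \right)},j{\left(6 + 4 \right)} \right)} + v = \left(-203 - - 8 \left(6 + 4\right)\right) - \frac{28319}{22836} = \left(-203 - \left(-8\right) 10\right) - \frac{28319}{22836} = \left(-203 - -80\right) - \frac{28319}{22836} = \left(-203 + 80\right) - \frac{28319}{22836} = -123 - \frac{28319}{22836} = - \frac{2837147}{22836}$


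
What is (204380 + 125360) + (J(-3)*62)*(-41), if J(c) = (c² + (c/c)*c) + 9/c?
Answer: 322114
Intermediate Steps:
J(c) = c + c² + 9/c (J(c) = (c² + 1*c) + 9/c = (c² + c) + 9/c = (c + c²) + 9/c = c + c² + 9/c)
(204380 + 125360) + (J(-3)*62)*(-41) = (204380 + 125360) + ((-3 + (-3)² + 9/(-3))*62)*(-41) = 329740 + ((-3 + 9 + 9*(-⅓))*62)*(-41) = 329740 + ((-3 + 9 - 3)*62)*(-41) = 329740 + (3*62)*(-41) = 329740 + 186*(-41) = 329740 - 7626 = 322114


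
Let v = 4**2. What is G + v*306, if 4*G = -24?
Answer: 4890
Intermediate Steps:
G = -6 (G = (1/4)*(-24) = -6)
v = 16
G + v*306 = -6 + 16*306 = -6 + 4896 = 4890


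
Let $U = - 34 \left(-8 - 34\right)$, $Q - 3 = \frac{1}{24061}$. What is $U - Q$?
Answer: $\frac{34286924}{24061} \approx 1425.0$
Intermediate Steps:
$Q = \frac{72184}{24061}$ ($Q = 3 + \frac{1}{24061} = \frac{72184}{24061} \approx 3.0$)
$U = 1428$ ($U = \left(-34\right) \left(-42\right) = 1428$)
$U - Q = 1428 - \frac{72184}{24061} = \frac{34286924}{24061}$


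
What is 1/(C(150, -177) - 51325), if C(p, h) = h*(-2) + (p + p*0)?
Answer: -1/50821 ≈ -1.9677e-5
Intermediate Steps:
C(p, h) = p - 2*h (C(p, h) = -2*h + (p + 0) = -2*h + p = p - 2*h)
1/(C(150, -177) - 51325) = 1/((150 - 2*(-177)) - 51325) = 1/((150 + 354) - 51325) = 1/(504 - 51325) = 1/(-50821) = -1/50821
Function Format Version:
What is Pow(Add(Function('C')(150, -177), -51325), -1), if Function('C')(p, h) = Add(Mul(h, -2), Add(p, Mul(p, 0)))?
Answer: Rational(-1, 50821) ≈ -1.9677e-5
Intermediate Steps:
Function('C')(p, h) = Add(p, Mul(-2, h)) (Function('C')(p, h) = Add(Mul(-2, h), Add(p, 0)) = Add(Mul(-2, h), p) = Add(p, Mul(-2, h)))
Pow(Add(Function('C')(150, -177), -51325), -1) = Pow(Add(Add(150, Mul(-2, -177)), -51325), -1) = Pow(Add(Add(150, 354), -51325), -1) = Pow(Add(504, -51325), -1) = Pow(-50821, -1) = Rational(-1, 50821)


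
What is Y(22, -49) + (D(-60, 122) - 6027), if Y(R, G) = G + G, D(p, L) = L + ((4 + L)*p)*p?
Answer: 447597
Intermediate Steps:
D(p, L) = L + p²*(4 + L) (D(p, L) = L + (p*(4 + L))*p = L + p²*(4 + L))
Y(R, G) = 2*G
Y(22, -49) + (D(-60, 122) - 6027) = 2*(-49) + ((122 + 4*(-60)² + 122*(-60)²) - 6027) = -98 + ((122 + 4*3600 + 122*3600) - 6027) = -98 + ((122 + 14400 + 439200) - 6027) = -98 + (453722 - 6027) = -98 + 447695 = 447597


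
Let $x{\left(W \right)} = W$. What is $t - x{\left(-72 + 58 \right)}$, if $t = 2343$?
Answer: $2357$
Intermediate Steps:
$t - x{\left(-72 + 58 \right)} = 2343 - \left(-72 + 58\right) = 2343 - -14 = 2343 + 14 = 2357$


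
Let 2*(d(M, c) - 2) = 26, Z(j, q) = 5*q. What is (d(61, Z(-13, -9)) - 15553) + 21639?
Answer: 6101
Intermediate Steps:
d(M, c) = 15 (d(M, c) = 2 + (½)*26 = 2 + 13 = 15)
(d(61, Z(-13, -9)) - 15553) + 21639 = (15 - 15553) + 21639 = -15538 + 21639 = 6101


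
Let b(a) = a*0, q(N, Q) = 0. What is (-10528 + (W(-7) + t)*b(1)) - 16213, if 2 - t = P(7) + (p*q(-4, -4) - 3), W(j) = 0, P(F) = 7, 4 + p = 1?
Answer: -26741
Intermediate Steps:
p = -3 (p = -4 + 1 = -3)
b(a) = 0
t = -2 (t = 2 - (7 + (-3*0 - 3)) = 2 - (7 + (0 - 3)) = 2 - (7 - 3) = 2 - 1*4 = 2 - 4 = -2)
(-10528 + (W(-7) + t)*b(1)) - 16213 = (-10528 + (0 - 2)*0) - 16213 = (-10528 - 2*0) - 16213 = (-10528 + 0) - 16213 = -10528 - 16213 = -26741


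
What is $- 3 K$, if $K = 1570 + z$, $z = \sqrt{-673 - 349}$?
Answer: $-4710 - 3 i \sqrt{1022} \approx -4710.0 - 95.906 i$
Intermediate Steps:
$z = i \sqrt{1022}$ ($z = \sqrt{-1022} = i \sqrt{1022} \approx 31.969 i$)
$K = 1570 + i \sqrt{1022} \approx 1570.0 + 31.969 i$
$- 3 K = - 3 \left(1570 + i \sqrt{1022}\right) = -4710 - 3 i \sqrt{1022}$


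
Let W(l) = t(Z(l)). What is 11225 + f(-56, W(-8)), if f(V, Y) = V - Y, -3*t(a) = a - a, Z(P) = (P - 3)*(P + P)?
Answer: 11169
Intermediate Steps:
Z(P) = 2*P*(-3 + P) (Z(P) = (-3 + P)*(2*P) = 2*P*(-3 + P))
t(a) = 0 (t(a) = -(a - a)/3 = -1/3*0 = 0)
W(l) = 0
11225 + f(-56, W(-8)) = 11225 + (-56 - 1*0) = 11225 + (-56 + 0) = 11225 - 56 = 11169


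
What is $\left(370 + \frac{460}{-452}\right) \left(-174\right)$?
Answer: $- \frac{7254930}{113} \approx -64203.0$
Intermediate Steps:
$\left(370 + \frac{460}{-452}\right) \left(-174\right) = \left(370 + 460 \left(- \frac{1}{452}\right)\right) \left(-174\right) = \left(370 - \frac{115}{113}\right) \left(-174\right) = \frac{41695}{113} \left(-174\right) = - \frac{7254930}{113}$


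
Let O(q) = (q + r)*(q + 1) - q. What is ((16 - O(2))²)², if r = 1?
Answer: 6561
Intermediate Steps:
O(q) = (1 + q)² - q (O(q) = (q + 1)*(q + 1) - q = (1 + q)*(1 + q) - q = (1 + q)² - q)
((16 - O(2))²)² = ((16 - (1 + 2 + 2²))²)² = ((16 - (1 + 2 + 4))²)² = ((16 - 1*7)²)² = ((16 - 7)²)² = (9²)² = 81² = 6561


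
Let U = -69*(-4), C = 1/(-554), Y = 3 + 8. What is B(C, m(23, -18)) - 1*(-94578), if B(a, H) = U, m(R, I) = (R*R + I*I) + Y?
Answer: 94854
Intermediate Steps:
Y = 11
m(R, I) = 11 + I² + R² (m(R, I) = (R*R + I*I) + 11 = (R² + I²) + 11 = (I² + R²) + 11 = 11 + I² + R²)
C = -1/554 ≈ -0.0018051
U = 276
B(a, H) = 276
B(C, m(23, -18)) - 1*(-94578) = 276 - 1*(-94578) = 276 + 94578 = 94854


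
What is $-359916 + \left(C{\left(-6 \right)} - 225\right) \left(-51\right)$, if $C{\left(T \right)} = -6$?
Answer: $-348135$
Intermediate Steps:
$-359916 + \left(C{\left(-6 \right)} - 225\right) \left(-51\right) = -359916 + \left(-6 - 225\right) \left(-51\right) = -359916 - -11781 = -359916 + 11781 = -348135$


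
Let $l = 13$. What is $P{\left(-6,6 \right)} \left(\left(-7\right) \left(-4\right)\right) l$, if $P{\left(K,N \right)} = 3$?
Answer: $1092$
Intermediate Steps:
$P{\left(-6,6 \right)} \left(\left(-7\right) \left(-4\right)\right) l = 3 \left(\left(-7\right) \left(-4\right)\right) 13 = 3 \cdot 28 \cdot 13 = 84 \cdot 13 = 1092$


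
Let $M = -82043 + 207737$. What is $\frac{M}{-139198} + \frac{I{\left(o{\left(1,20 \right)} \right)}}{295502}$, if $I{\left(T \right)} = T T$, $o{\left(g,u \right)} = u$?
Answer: $- \frac{9271787297}{10283321849} \approx -0.90163$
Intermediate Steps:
$M = 125694$
$I{\left(T \right)} = T^{2}$
$\frac{M}{-139198} + \frac{I{\left(o{\left(1,20 \right)} \right)}}{295502} = \frac{125694}{-139198} + \frac{20^{2}}{295502} = 125694 \left(- \frac{1}{139198}\right) + 400 \cdot \frac{1}{295502} = - \frac{62847}{69599} + \frac{200}{147751} = - \frac{9271787297}{10283321849}$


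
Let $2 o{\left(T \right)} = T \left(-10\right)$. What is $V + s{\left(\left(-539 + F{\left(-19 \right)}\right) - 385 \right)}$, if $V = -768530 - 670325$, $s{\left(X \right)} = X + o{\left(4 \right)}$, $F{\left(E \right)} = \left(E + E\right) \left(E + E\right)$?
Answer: $-1438355$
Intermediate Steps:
$o{\left(T \right)} = - 5 T$ ($o{\left(T \right)} = \frac{T \left(-10\right)}{2} = \frac{\left(-10\right) T}{2} = - 5 T$)
$F{\left(E \right)} = 4 E^{2}$ ($F{\left(E \right)} = 2 E 2 E = 4 E^{2}$)
$s{\left(X \right)} = -20 + X$ ($s{\left(X \right)} = X - 20 = -20 + X$)
$V = -1438855$
$V + s{\left(\left(-539 + F{\left(-19 \right)}\right) - 385 \right)} = -1438855 - -500 = -1438855 + \left(-20 + \left(\left(-539 + 4 \cdot 361\right) - 385\right)\right) = -1438855 + \left(-20 + \left(\left(-539 + 1444\right) - 385\right)\right) = -1438855 + \left(-20 + \left(905 - 385\right)\right) = -1438855 + \left(-20 + 520\right) = -1438855 + 500 = -1438355$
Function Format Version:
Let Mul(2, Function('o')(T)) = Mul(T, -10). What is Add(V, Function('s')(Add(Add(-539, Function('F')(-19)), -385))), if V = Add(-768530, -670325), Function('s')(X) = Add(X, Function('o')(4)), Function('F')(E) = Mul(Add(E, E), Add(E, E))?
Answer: -1438355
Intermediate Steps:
Function('o')(T) = Mul(-5, T) (Function('o')(T) = Mul(Rational(1, 2), Mul(T, -10)) = Mul(Rational(1, 2), Mul(-10, T)) = Mul(-5, T))
Function('F')(E) = Mul(4, Pow(E, 2)) (Function('F')(E) = Mul(Mul(2, E), Mul(2, E)) = Mul(4, Pow(E, 2)))
Function('s')(X) = Add(-20, X) (Function('s')(X) = Add(X, Mul(-5, 4)) = Add(X, -20) = Add(-20, X))
V = -1438855
Add(V, Function('s')(Add(Add(-539, Function('F')(-19)), -385))) = Add(-1438855, Add(-20, Add(Add(-539, Mul(4, Pow(-19, 2))), -385))) = Add(-1438855, Add(-20, Add(Add(-539, Mul(4, 361)), -385))) = Add(-1438855, Add(-20, Add(Add(-539, 1444), -385))) = Add(-1438855, Add(-20, Add(905, -385))) = Add(-1438855, Add(-20, 520)) = Add(-1438855, 500) = -1438355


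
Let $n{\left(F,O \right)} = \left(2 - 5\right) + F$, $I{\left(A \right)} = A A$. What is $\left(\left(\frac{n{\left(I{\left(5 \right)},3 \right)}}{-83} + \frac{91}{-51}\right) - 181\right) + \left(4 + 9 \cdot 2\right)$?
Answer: $- \frac{681722}{4233} \approx -161.05$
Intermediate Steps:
$I{\left(A \right)} = A^{2}$
$n{\left(F,O \right)} = -3 + F$
$\left(\left(\frac{n{\left(I{\left(5 \right)},3 \right)}}{-83} + \frac{91}{-51}\right) - 181\right) + \left(4 + 9 \cdot 2\right) = \left(\left(\frac{-3 + 5^{2}}{-83} + \frac{91}{-51}\right) - 181\right) + \left(4 + 9 \cdot 2\right) = \left(\left(\left(-3 + 25\right) \left(- \frac{1}{83}\right) + 91 \left(- \frac{1}{51}\right)\right) - 181\right) + \left(4 + 18\right) = \left(\left(22 \left(- \frac{1}{83}\right) - \frac{91}{51}\right) - 181\right) + 22 = \left(\left(- \frac{22}{83} - \frac{91}{51}\right) - 181\right) + 22 = \left(- \frac{8675}{4233} - 181\right) + 22 = - \frac{774848}{4233} + 22 = - \frac{681722}{4233}$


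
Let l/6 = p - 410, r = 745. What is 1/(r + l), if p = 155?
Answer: -1/785 ≈ -0.0012739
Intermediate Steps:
l = -1530 (l = 6*(155 - 410) = 6*(-255) = -1530)
1/(r + l) = 1/(745 - 1530) = 1/(-785) = -1/785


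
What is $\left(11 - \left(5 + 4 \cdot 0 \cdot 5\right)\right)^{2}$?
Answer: $36$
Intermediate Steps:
$\left(11 - \left(5 + 4 \cdot 0 \cdot 5\right)\right)^{2} = \left(11 - 5\right)^{2} = 6^{2} = 36$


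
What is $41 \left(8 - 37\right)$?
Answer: $-1189$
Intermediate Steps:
$41 \left(8 - 37\right) = 41 \left(-29\right) = -1189$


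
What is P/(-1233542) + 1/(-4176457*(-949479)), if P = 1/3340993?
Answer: 155796971303/16342665241938889031337018 ≈ 9.5331e-15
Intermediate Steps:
P = 1/3340993 ≈ 2.9931e-7
P/(-1233542) + 1/(-4176457*(-949479)) = (1/3340993)/(-1233542) + 1/(-4176457*(-949479)) = (1/3340993)*(-1/1233542) - 1/4176457*(-1/949479) = -1/4121255187206 + 1/3965458215903 = 155796971303/16342665241938889031337018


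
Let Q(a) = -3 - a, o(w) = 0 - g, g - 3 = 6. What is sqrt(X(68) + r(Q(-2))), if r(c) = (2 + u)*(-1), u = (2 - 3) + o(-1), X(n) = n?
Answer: 2*sqrt(19) ≈ 8.7178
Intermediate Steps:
g = 9 (g = 3 + 6 = 9)
o(w) = -9 (o(w) = 0 - 1*9 = 0 - 9 = -9)
u = -10 (u = (2 - 3) - 9 = -1 - 9 = -10)
r(c) = 8 (r(c) = (2 - 10)*(-1) = -8*(-1) = 8)
sqrt(X(68) + r(Q(-2))) = sqrt(68 + 8) = sqrt(76) = 2*sqrt(19)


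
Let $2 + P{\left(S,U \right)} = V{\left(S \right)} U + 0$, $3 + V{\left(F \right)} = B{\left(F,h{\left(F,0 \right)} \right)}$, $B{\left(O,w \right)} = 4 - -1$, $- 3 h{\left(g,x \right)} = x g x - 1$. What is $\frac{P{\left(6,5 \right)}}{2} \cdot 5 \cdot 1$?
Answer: $20$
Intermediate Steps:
$h{\left(g,x \right)} = \frac{1}{3} - \frac{g x^{2}}{3}$ ($h{\left(g,x \right)} = - \frac{x g x - 1}{3} = - \frac{g x x - 1}{3} = - \frac{g x^{2} - 1}{3} = - \frac{-1 + g x^{2}}{3} = \frac{1}{3} - \frac{g x^{2}}{3}$)
$B{\left(O,w \right)} = 5$ ($B{\left(O,w \right)} = 4 + 1 = 5$)
$V{\left(F \right)} = 2$ ($V{\left(F \right)} = -3 + 5 = 2$)
$P{\left(S,U \right)} = -2 + 2 U$ ($P{\left(S,U \right)} = -2 + \left(2 U + 0\right) = -2 + 2 U$)
$\frac{P{\left(6,5 \right)}}{2} \cdot 5 \cdot 1 = \frac{-2 + 2 \cdot 5}{2} \cdot 5 \cdot 1 = \left(-2 + 10\right) \frac{1}{2} \cdot 5 \cdot 1 = 8 \cdot \frac{1}{2} \cdot 5 \cdot 1 = 4 \cdot 5 \cdot 1 = 20 \cdot 1 = 20$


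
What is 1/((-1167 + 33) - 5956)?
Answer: -1/7090 ≈ -0.00014104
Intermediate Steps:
1/((-1167 + 33) - 5956) = 1/(-1134 - 5956) = 1/(-7090) = -1/7090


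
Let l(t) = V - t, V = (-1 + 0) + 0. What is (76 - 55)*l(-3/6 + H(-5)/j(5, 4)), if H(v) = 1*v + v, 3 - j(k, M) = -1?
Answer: 42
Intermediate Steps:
j(k, M) = 4 (j(k, M) = 3 - 1*(-1) = 3 + 1 = 4)
H(v) = 2*v (H(v) = v + v = 2*v)
V = -1 (V = -1 + 0 = -1)
l(t) = -1 - t
(76 - 55)*l(-3/6 + H(-5)/j(5, 4)) = (76 - 55)*(-1 - (-3/6 + (2*(-5))/4)) = 21*(-1 - (-3*1/6 - 10*1/4)) = 21*(-1 - (-1/2 - 5/2)) = 21*(-1 - 1*(-3)) = 21*(-1 + 3) = 21*2 = 42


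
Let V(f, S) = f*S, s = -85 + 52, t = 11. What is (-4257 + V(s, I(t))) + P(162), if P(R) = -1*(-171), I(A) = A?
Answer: -4449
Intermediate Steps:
s = -33
V(f, S) = S*f
P(R) = 171
(-4257 + V(s, I(t))) + P(162) = (-4257 + 11*(-33)) + 171 = (-4257 - 363) + 171 = -4620 + 171 = -4449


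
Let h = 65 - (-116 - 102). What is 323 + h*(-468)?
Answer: -132121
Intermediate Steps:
h = 283 (h = 65 - 1*(-218) = 65 + 218 = 283)
323 + h*(-468) = 323 + 283*(-468) = 323 - 132444 = -132121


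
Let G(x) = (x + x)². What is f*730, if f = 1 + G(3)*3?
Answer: 79570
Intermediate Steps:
G(x) = 4*x² (G(x) = (2*x)² = 4*x²)
f = 109 (f = 1 + (4*3²)*3 = 1 + (4*9)*3 = 1 + 36*3 = 1 + 108 = 109)
f*730 = 109*730 = 79570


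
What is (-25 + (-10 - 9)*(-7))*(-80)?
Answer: -8640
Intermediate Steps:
(-25 + (-10 - 9)*(-7))*(-80) = (-25 - 19*(-7))*(-80) = (-25 + 133)*(-80) = 108*(-80) = -8640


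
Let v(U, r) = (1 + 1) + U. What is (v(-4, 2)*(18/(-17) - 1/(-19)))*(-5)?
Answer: -3250/323 ≈ -10.062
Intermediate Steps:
v(U, r) = 2 + U
(v(-4, 2)*(18/(-17) - 1/(-19)))*(-5) = ((2 - 4)*(18/(-17) - 1/(-19)))*(-5) = -2*(18*(-1/17) - 1*(-1/19))*(-5) = -2*(-18/17 + 1/19)*(-5) = -2*(-325/323)*(-5) = (650/323)*(-5) = -3250/323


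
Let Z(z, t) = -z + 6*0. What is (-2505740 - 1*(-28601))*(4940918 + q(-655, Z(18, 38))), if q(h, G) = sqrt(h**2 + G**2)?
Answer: -12239340673602 - 2477139*sqrt(429349) ≈ -1.2241e+13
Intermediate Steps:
Z(z, t) = -z (Z(z, t) = -z + 0 = -z)
q(h, G) = sqrt(G**2 + h**2)
(-2505740 - 1*(-28601))*(4940918 + q(-655, Z(18, 38))) = (-2505740 - 1*(-28601))*(4940918 + sqrt((-1*18)**2 + (-655)**2)) = (-2505740 + 28601)*(4940918 + sqrt((-18)**2 + 429025)) = -2477139*(4940918 + sqrt(324 + 429025)) = -2477139*(4940918 + sqrt(429349)) = -12239340673602 - 2477139*sqrt(429349)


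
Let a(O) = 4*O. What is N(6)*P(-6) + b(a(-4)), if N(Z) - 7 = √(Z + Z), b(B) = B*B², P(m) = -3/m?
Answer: -8185/2 + √3 ≈ -4090.8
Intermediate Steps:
b(B) = B³
N(Z) = 7 + √2*√Z (N(Z) = 7 + √(Z + Z) = 7 + √(2*Z) = 7 + √2*√Z)
N(6)*P(-6) + b(a(-4)) = (7 + √2*√6)*(-3/(-6)) + (4*(-4))³ = (7 + 2*√3)*(-3*(-⅙)) + (-16)³ = (7 + 2*√3)*(½) - 4096 = (7/2 + √3) - 4096 = -8185/2 + √3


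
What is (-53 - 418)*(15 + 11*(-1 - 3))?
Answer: 13659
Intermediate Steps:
(-53 - 418)*(15 + 11*(-1 - 3)) = -471*(15 + 11*(-4)) = -471*(15 - 44) = -471*(-29) = 13659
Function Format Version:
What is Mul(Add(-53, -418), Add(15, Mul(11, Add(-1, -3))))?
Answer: 13659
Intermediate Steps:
Mul(Add(-53, -418), Add(15, Mul(11, Add(-1, -3)))) = Mul(-471, Add(15, Mul(11, -4))) = Mul(-471, Add(15, -44)) = Mul(-471, -29) = 13659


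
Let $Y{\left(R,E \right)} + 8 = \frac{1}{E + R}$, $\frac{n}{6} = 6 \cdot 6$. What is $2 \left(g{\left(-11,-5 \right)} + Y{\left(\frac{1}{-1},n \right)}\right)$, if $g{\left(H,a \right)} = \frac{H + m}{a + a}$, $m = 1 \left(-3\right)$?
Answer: $- \frac{2836}{215} \approx -13.191$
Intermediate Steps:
$m = -3$
$n = 216$ ($n = 6 \cdot 6 \cdot 6 = 6 \cdot 36 = 216$)
$g{\left(H,a \right)} = \frac{-3 + H}{2 a}$ ($g{\left(H,a \right)} = \frac{H - 3}{a + a} = \frac{-3 + H}{2 a}$)
$Y{\left(R,E \right)} = -8 + \frac{1}{E + R}$
$2 \left(g{\left(-11,-5 \right)} + Y{\left(\frac{1}{-1},n \right)}\right) = 2 \left(\frac{-3 - 11}{2 \left(-5\right)} + \frac{1 - 1728 - \frac{8}{-1}}{216 + \frac{1}{-1}}\right) = 2 \left(\frac{1}{2} \left(- \frac{1}{5}\right) \left(-14\right) + \frac{1 - 1728 - -8}{216 - 1}\right) = 2 \left(\frac{7}{5} + \frac{1 - 1728 + 8}{215}\right) = 2 \left(\frac{7}{5} + \frac{1}{215} \left(-1719\right)\right) = 2 \left(\frac{7}{5} - \frac{1719}{215}\right) = 2 \left(- \frac{1418}{215}\right) = - \frac{2836}{215}$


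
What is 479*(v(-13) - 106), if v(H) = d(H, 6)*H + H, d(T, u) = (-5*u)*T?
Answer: -2485531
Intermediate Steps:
d(T, u) = -5*T*u
v(H) = H - 30*H² (v(H) = (-5*H*6)*H + H = (-30*H)*H + H = -30*H² + H = H - 30*H²)
479*(v(-13) - 106) = 479*(-13*(1 - 30*(-13)) - 106) = 479*(-13*(1 + 390) - 106) = 479*(-13*391 - 106) = 479*(-5083 - 106) = 479*(-5189) = -2485531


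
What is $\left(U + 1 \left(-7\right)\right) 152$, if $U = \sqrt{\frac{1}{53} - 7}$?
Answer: $-1064 + \frac{152 i \sqrt{19610}}{53} \approx -1064.0 + 401.61 i$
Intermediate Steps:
$U = \frac{i \sqrt{19610}}{53}$ ($U = \sqrt{\frac{1}{53} - 7} = \sqrt{- \frac{370}{53}} = \frac{i \sqrt{19610}}{53} \approx 2.6422 i$)
$\left(U + 1 \left(-7\right)\right) 152 = \left(\frac{i \sqrt{19610}}{53} + 1 \left(-7\right)\right) 152 = \left(\frac{i \sqrt{19610}}{53} - 7\right) 152 = \left(-7 + \frac{i \sqrt{19610}}{53}\right) 152 = -1064 + \frac{152 i \sqrt{19610}}{53}$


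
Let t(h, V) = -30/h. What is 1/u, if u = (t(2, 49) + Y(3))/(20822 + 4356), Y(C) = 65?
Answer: 12589/25 ≈ 503.56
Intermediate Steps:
u = 25/12589 (u = (-30/2 + 65)/(20822 + 4356) = (-30*1/2 + 65)/25178 = (-15 + 65)*(1/25178) = 50*(1/25178) = 25/12589 ≈ 0.0019859)
1/u = 1/(25/12589) = 12589/25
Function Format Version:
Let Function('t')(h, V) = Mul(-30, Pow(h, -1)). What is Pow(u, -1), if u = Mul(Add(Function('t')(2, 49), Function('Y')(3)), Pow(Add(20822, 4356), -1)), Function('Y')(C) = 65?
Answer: Rational(12589, 25) ≈ 503.56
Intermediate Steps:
u = Rational(25, 12589) (u = Mul(Add(Mul(-30, Pow(2, -1)), 65), Pow(Add(20822, 4356), -1)) = Mul(Add(Mul(-30, Rational(1, 2)), 65), Pow(25178, -1)) = Mul(Add(-15, 65), Rational(1, 25178)) = Mul(50, Rational(1, 25178)) = Rational(25, 12589) ≈ 0.0019859)
Pow(u, -1) = Pow(Rational(25, 12589), -1) = Rational(12589, 25)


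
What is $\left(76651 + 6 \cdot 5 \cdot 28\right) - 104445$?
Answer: $-26954$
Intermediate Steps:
$\left(76651 + 6 \cdot 5 \cdot 28\right) - 104445 = \left(76651 + 30 \cdot 28\right) - 104445 = \left(76651 + 840\right) - 104445 = 77491 - 104445 = -26954$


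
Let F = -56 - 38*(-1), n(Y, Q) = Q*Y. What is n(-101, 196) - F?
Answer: -19778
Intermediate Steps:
F = -18 (F = -56 + 38 = -18)
n(-101, 196) - F = 196*(-101) - 1*(-18) = -19796 + 18 = -19778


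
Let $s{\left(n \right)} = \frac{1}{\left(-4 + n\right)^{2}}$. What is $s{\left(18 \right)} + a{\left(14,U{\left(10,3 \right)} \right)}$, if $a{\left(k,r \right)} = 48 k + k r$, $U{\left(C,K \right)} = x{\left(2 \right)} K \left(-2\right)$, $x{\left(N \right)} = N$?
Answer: $\frac{98785}{196} \approx 504.0$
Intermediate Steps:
$U{\left(C,K \right)} = - 4 K$ ($U{\left(C,K \right)} = 2 K \left(-2\right) = - 4 K$)
$s{\left(n \right)} = \frac{1}{\left(-4 + n\right)^{2}}$
$s{\left(18 \right)} + a{\left(14,U{\left(10,3 \right)} \right)} = \frac{1}{\left(-4 + 18\right)^{2}} + 14 \left(48 - 12\right) = \frac{1}{196} + 14 \left(48 - 12\right) = \frac{1}{196} + 14 \cdot 36 = \frac{1}{196} + 504 = \frac{98785}{196}$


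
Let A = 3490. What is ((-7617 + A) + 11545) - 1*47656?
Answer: -40238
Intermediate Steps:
((-7617 + A) + 11545) - 1*47656 = ((-7617 + 3490) + 11545) - 1*47656 = (-4127 + 11545) - 47656 = 7418 - 47656 = -40238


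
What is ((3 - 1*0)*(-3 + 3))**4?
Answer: 0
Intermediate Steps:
((3 - 1*0)*(-3 + 3))**4 = ((3 + 0)*0)**4 = (3*0)**4 = 0**4 = 0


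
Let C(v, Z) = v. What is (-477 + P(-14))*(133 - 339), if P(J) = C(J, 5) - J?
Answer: 98262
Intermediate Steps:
P(J) = 0 (P(J) = J - J = 0)
(-477 + P(-14))*(133 - 339) = (-477 + 0)*(133 - 339) = -477*(-206) = 98262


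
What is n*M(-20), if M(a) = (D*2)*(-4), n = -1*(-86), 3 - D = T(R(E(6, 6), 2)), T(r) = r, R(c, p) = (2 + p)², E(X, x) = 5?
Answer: 8944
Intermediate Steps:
D = -13 (D = 3 - (2 + 2)² = 3 - 1*4² = 3 - 1*16 = 3 - 16 = -13)
n = 86
M(a) = 104 (M(a) = -13*2*(-4) = -26*(-4) = 104)
n*M(-20) = 86*104 = 8944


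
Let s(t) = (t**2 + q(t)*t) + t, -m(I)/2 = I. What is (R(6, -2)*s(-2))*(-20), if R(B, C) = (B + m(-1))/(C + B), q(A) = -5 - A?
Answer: -320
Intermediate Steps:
m(I) = -2*I
R(B, C) = (2 + B)/(B + C) (R(B, C) = (B - 2*(-1))/(C + B) = (B + 2)/(B + C) = (2 + B)/(B + C))
s(t) = t + t**2 + t*(-5 - t) (s(t) = (t**2 + (-5 - t)*t) + t = (t**2 + t*(-5 - t)) + t = t + t**2 + t*(-5 - t))
(R(6, -2)*s(-2))*(-20) = (((2 + 6)/(6 - 2))*(-4*(-2)))*(-20) = ((8/4)*8)*(-20) = (((1/4)*8)*8)*(-20) = (2*8)*(-20) = 16*(-20) = -320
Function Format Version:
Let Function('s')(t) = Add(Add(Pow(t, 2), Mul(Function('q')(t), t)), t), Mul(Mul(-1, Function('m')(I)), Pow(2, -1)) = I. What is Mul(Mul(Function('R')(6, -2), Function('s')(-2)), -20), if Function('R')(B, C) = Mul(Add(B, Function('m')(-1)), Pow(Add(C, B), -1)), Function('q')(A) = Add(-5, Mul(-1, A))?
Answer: -320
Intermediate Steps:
Function('m')(I) = Mul(-2, I)
Function('R')(B, C) = Mul(Pow(Add(B, C), -1), Add(2, B)) (Function('R')(B, C) = Mul(Add(B, Mul(-2, -1)), Pow(Add(C, B), -1)) = Mul(Add(B, 2), Pow(Add(B, C), -1)) = Mul(Add(2, B), Pow(Add(B, C), -1)) = Mul(Pow(Add(B, C), -1), Add(2, B)))
Function('s')(t) = Add(t, Pow(t, 2), Mul(t, Add(-5, Mul(-1, t)))) (Function('s')(t) = Add(Add(Pow(t, 2), Mul(Add(-5, Mul(-1, t)), t)), t) = Add(Add(Pow(t, 2), Mul(t, Add(-5, Mul(-1, t)))), t) = Add(t, Pow(t, 2), Mul(t, Add(-5, Mul(-1, t)))))
Mul(Mul(Function('R')(6, -2), Function('s')(-2)), -20) = Mul(Mul(Mul(Pow(Add(6, -2), -1), Add(2, 6)), Mul(-4, -2)), -20) = Mul(Mul(Mul(Pow(4, -1), 8), 8), -20) = Mul(Mul(Mul(Rational(1, 4), 8), 8), -20) = Mul(Mul(2, 8), -20) = Mul(16, -20) = -320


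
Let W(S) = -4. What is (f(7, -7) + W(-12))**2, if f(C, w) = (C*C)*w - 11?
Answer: 128164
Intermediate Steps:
f(C, w) = -11 + w*C**2 (f(C, w) = C**2*w - 11 = w*C**2 - 11 = -11 + w*C**2)
(f(7, -7) + W(-12))**2 = ((-11 - 7*7**2) - 4)**2 = ((-11 - 7*49) - 4)**2 = ((-11 - 343) - 4)**2 = (-354 - 4)**2 = (-358)**2 = 128164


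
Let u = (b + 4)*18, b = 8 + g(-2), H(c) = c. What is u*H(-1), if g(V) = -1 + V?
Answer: -162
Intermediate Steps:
b = 5 (b = 8 + (-1 - 2) = 8 - 3 = 5)
u = 162 (u = (5 + 4)*18 = 9*18 = 162)
u*H(-1) = 162*(-1) = -162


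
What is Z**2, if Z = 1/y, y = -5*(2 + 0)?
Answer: 1/100 ≈ 0.010000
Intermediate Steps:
y = -10 (y = -5*2 = -10)
Z = -1/10 (Z = 1/(-10) = -1/10 ≈ -0.10000)
Z**2 = (-1/10)**2 = 1/100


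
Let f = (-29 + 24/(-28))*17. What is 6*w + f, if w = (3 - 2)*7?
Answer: -3259/7 ≈ -465.57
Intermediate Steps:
w = 7 (w = 1*7 = 7)
f = -3553/7 (f = (-29 + 24*(-1/28))*17 = (-29 - 6/7)*17 = -209/7*17 = -3553/7 ≈ -507.57)
6*w + f = 6*7 - 3553/7 = 42 - 3553/7 = -3259/7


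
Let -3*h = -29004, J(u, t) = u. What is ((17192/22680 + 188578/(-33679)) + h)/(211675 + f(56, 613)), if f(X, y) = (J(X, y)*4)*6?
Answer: 131805437023/2905578094905 ≈ 0.045363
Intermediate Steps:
h = 9668 (h = -⅓*(-29004) = 9668)
f(X, y) = 24*X (f(X, y) = (X*4)*6 = (4*X)*6 = 24*X)
((17192/22680 + 188578/(-33679)) + h)/(211675 + f(56, 613)) = ((17192/22680 + 188578/(-33679)) + 9668)/(211675 + 24*56) = ((17192*(1/22680) + 188578*(-1/33679)) + 9668)/(211675 + 1344) = ((307/405 - 188578/33679) + 9668)/213019 = (-66034637/13639995 + 9668)*(1/213019) = (131805437023/13639995)*(1/213019) = 131805437023/2905578094905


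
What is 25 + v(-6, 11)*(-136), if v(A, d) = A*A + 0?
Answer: -4871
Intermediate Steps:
v(A, d) = A² (v(A, d) = A² + 0 = A²)
25 + v(-6, 11)*(-136) = 25 + (-6)²*(-136) = 25 + 36*(-136) = 25 - 4896 = -4871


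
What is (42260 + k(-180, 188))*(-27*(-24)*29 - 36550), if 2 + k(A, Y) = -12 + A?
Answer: -747008028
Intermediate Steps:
k(A, Y) = -14 + A (k(A, Y) = -2 + (-12 + A) = -14 + A)
(42260 + k(-180, 188))*(-27*(-24)*29 - 36550) = (42260 + (-14 - 180))*(-27*(-24)*29 - 36550) = (42260 - 194)*(648*29 - 36550) = 42066*(18792 - 36550) = 42066*(-17758) = -747008028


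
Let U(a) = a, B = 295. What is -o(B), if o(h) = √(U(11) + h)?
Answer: -3*√34 ≈ -17.493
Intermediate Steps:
o(h) = √(11 + h)
-o(B) = -√(11 + 295) = -√306 = -3*√34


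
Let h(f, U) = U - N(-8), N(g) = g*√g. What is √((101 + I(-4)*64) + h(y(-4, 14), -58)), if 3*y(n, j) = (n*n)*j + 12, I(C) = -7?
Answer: √(-405 + 16*I*√2) ≈ 0.56196 + 20.132*I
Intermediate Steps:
N(g) = g^(3/2)
y(n, j) = 4 + j*n²/3 (y(n, j) = ((n*n)*j + 12)/3 = (n²*j + 12)/3 = (j*n² + 12)/3 = (12 + j*n²)/3 = 4 + j*n²/3)
h(f, U) = U + 16*I*√2 (h(f, U) = U - (-8)^(3/2) = U - (-16)*I*√2 = U + 16*I*√2)
√((101 + I(-4)*64) + h(y(-4, 14), -58)) = √((101 - 7*64) + (-58 + 16*I*√2)) = √((101 - 448) + (-58 + 16*I*√2)) = √(-347 + (-58 + 16*I*√2)) = √(-405 + 16*I*√2)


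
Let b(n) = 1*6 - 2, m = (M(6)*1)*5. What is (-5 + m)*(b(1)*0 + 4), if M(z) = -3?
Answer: -80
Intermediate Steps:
m = -15 (m = -3*1*5 = -3*5 = -15)
b(n) = 4 (b(n) = 6 - 2 = 4)
(-5 + m)*(b(1)*0 + 4) = (-5 - 15)*(4*0 + 4) = -20*(0 + 4) = -20*4 = -80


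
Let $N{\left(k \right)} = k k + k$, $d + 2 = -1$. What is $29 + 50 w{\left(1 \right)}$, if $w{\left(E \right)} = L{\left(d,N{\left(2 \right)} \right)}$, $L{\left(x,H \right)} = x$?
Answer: $-121$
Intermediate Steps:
$d = -3$ ($d = -2 - 1 = -3$)
$N{\left(k \right)} = k + k^{2}$ ($N{\left(k \right)} = k^{2} + k = k + k^{2}$)
$w{\left(E \right)} = -3$
$29 + 50 w{\left(1 \right)} = 29 + 50 \left(-3\right) = 29 - 150 = -121$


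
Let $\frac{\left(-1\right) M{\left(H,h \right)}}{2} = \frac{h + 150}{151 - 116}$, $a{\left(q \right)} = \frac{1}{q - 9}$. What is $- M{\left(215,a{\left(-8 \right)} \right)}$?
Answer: $\frac{5098}{595} \approx 8.5681$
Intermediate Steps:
$a{\left(q \right)} = \frac{1}{-9 + q}$
$M{\left(H,h \right)} = - \frac{60}{7} - \frac{2 h}{35}$ ($M{\left(H,h \right)} = - 2 \frac{h + 150}{151 - 116} = - 2 \frac{150 + h}{35} = - 2 \left(150 + h\right) \frac{1}{35} = - 2 \left(\frac{30}{7} + \frac{h}{35}\right) = - \frac{60}{7} - \frac{2 h}{35}$)
$- M{\left(215,a{\left(-8 \right)} \right)} = - (- \frac{60}{7} - \frac{2}{35 \left(-9 - 8\right)}) = - (- \frac{60}{7} - \frac{2}{35 \left(-17\right)}) = - (- \frac{60}{7} - - \frac{2}{595}) = - (- \frac{60}{7} + \frac{2}{595}) = \left(-1\right) \left(- \frac{5098}{595}\right) = \frac{5098}{595}$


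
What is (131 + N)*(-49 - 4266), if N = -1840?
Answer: 7374335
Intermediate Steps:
(131 + N)*(-49 - 4266) = (131 - 1840)*(-49 - 4266) = -1709*(-4315) = 7374335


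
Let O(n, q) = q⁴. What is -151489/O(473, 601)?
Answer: -151489/130466162401 ≈ -1.1611e-6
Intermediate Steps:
-151489/O(473, 601) = -151489/(601⁴) = -151489/130466162401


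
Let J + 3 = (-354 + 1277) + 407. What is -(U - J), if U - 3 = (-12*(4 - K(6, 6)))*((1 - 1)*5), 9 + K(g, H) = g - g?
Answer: 1324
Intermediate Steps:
J = 1327 (J = -3 + ((-354 + 1277) + 407) = -3 + (923 + 407) = -3 + 1330 = 1327)
K(g, H) = -9 (K(g, H) = -9 + (g - g) = -9 + 0 = -9)
U = 3 (U = 3 + (-12*(4 - 1*(-9)))*((1 - 1)*5) = 3 + (-12*(4 + 9))*(0*5) = 3 - 12*13*0 = 3 - 156*0 = 3 + 0 = 3)
-(U - J) = -(3 - 1*1327) = -(3 - 1327) = -1*(-1324) = 1324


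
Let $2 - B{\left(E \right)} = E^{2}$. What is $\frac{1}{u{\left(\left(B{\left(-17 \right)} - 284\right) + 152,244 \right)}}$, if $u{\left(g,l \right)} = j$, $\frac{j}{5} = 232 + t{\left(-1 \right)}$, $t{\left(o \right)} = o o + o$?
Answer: $\frac{1}{1160} \approx 0.00086207$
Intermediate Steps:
$t{\left(o \right)} = o + o^{2}$ ($t{\left(o \right)} = o^{2} + o = o + o^{2}$)
$B{\left(E \right)} = 2 - E^{2}$
$j = 1160$ ($j = 5 \left(232 - \left(1 - 1\right)\right) = 5 \left(232 - 0\right) = 5 \left(232 + 0\right) = 5 \cdot 232 = 1160$)
$u{\left(g,l \right)} = 1160$
$\frac{1}{u{\left(\left(B{\left(-17 \right)} - 284\right) + 152,244 \right)}} = \frac{1}{1160}$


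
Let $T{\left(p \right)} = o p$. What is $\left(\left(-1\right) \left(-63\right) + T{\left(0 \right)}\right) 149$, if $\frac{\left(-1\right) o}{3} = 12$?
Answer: $9387$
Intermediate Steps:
$o = -36$ ($o = \left(-3\right) 12 = -36$)
$T{\left(p \right)} = - 36 p$
$\left(\left(-1\right) \left(-63\right) + T{\left(0 \right)}\right) 149 = \left(\left(-1\right) \left(-63\right) - 0\right) 149 = \left(63 + 0\right) 149 = 63 \cdot 149 = 9387$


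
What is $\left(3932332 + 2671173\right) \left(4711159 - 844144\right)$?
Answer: $25535852887575$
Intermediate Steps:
$\left(3932332 + 2671173\right) \left(4711159 - 844144\right) = 6603505 \cdot 3867015 = 25535852887575$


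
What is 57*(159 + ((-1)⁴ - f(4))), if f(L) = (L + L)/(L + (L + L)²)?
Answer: 154926/17 ≈ 9113.3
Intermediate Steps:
f(L) = 2*L/(L + 4*L²) (f(L) = (2*L)/(L + (2*L)²) = (2*L)/(L + 4*L²) = 2*L/(L + 4*L²))
57*(159 + ((-1)⁴ - f(4))) = 57*(159 + ((-1)⁴ - 2/(1 + 4*4))) = 57*(159 + (1 - 2/(1 + 16))) = 57*(159 + (1 - 2/17)) = 57*(159 + 15/17) = 57*(2718/17) = 154926/17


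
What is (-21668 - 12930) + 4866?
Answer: -29732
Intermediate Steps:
(-21668 - 12930) + 4866 = -34598 + 4866 = -29732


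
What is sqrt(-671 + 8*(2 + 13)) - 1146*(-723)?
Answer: 828558 + I*sqrt(551) ≈ 8.2856e+5 + 23.473*I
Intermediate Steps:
sqrt(-671 + 8*(2 + 13)) - 1146*(-723) = sqrt(-671 + 8*15) + 828558 = sqrt(-671 + 120) + 828558 = sqrt(-551) + 828558 = I*sqrt(551) + 828558 = 828558 + I*sqrt(551)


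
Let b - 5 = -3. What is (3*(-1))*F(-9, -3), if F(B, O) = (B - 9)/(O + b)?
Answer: -54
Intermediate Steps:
b = 2 (b = 5 - 3 = 2)
F(B, O) = (-9 + B)/(2 + O) (F(B, O) = (B - 9)/(O + 2) = (-9 + B)/(2 + O))
(3*(-1))*F(-9, -3) = (3*(-1))*((-9 - 9)/(2 - 3)) = -3*(-18)/(-1) = -(-3)*(-18) = -3*18 = -54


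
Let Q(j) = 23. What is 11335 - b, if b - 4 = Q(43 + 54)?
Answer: 11308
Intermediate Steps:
b = 27 (b = 4 + 23 = 27)
11335 - b = 11335 - 1*27 = 11335 - 27 = 11308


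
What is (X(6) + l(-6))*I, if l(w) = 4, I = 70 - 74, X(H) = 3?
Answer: -28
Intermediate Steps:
I = -4
(X(6) + l(-6))*I = (3 + 4)*(-4) = 7*(-4) = -28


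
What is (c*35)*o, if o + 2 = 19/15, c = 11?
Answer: -847/3 ≈ -282.33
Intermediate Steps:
o = -11/15 (o = -2 + 19/15 = -11/15 ≈ -0.73333)
(c*35)*o = (11*35)*(-11/15) = 385*(-11/15) = -847/3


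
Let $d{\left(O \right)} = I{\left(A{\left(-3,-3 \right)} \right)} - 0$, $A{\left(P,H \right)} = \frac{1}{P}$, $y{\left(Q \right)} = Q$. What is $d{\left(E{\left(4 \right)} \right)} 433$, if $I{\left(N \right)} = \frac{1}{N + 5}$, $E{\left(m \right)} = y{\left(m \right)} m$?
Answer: $\frac{1299}{14} \approx 92.786$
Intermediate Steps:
$E{\left(m \right)} = m^{2}$ ($E{\left(m \right)} = m m = m^{2}$)
$I{\left(N \right)} = \frac{1}{5 + N}$
$d{\left(O \right)} = \frac{3}{14}$ ($d{\left(O \right)} = \frac{1}{5 + \frac{1}{-3}} - 0 = \frac{1}{5 - \frac{1}{3}} + 0 = \frac{1}{\frac{14}{3}} + 0 = \frac{3}{14} + 0 = \frac{3}{14}$)
$d{\left(E{\left(4 \right)} \right)} 433 = \frac{3}{14} \cdot 433 = \frac{1299}{14}$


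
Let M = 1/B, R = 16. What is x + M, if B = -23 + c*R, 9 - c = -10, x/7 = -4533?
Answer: -8916410/281 ≈ -31731.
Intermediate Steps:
x = -31731 (x = 7*(-4533) = -31731)
c = 19 (c = 9 - 1*(-10) = 9 + 10 = 19)
B = 281 (B = -23 + 19*16 = -23 + 304 = 281)
M = 1/281 ≈ 0.0035587
x + M = -31731 + 1/281 = -8916410/281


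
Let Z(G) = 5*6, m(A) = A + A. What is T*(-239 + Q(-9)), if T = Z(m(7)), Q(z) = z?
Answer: -7440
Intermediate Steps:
m(A) = 2*A
Z(G) = 30
T = 30
T*(-239 + Q(-9)) = 30*(-239 - 9) = 30*(-248) = -7440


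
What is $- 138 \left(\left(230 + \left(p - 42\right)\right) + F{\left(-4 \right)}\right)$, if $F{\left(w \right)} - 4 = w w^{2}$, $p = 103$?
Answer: $-31878$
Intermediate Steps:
$F{\left(w \right)} = 4 + w^{3}$ ($F{\left(w \right)} = 4 + w w^{2} = 4 + w^{3}$)
$- 138 \left(\left(230 + \left(p - 42\right)\right) + F{\left(-4 \right)}\right) = - 138 \left(\left(230 + \left(103 - 42\right)\right) + \left(4 + \left(-4\right)^{3}\right)\right) = - 138 \left(\left(230 + 61\right) + \left(4 - 64\right)\right) = - 138 \left(291 - 60\right) = \left(-138\right) 231 = -31878$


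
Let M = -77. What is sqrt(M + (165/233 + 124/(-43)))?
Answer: 6*I*sqrt(220768665)/10019 ≈ 8.8981*I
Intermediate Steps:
sqrt(M + (165/233 + 124/(-43))) = sqrt(-77 + (165/233 + 124/(-43))) = sqrt(-77 + (165*(1/233) + 124*(-1/43))) = sqrt(-77 + (165/233 - 124/43)) = sqrt(-77 - 21797/10019) = sqrt(-793260/10019) = 6*I*sqrt(220768665)/10019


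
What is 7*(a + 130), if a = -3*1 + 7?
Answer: 938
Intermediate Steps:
a = 4 (a = -3 + 7 = 4)
7*(a + 130) = 7*(4 + 130) = 7*134 = 938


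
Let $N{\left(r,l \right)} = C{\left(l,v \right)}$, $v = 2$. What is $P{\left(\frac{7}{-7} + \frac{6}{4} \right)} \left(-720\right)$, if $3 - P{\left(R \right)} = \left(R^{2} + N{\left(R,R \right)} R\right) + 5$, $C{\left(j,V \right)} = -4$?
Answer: $180$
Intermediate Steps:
$N{\left(r,l \right)} = -4$
$P{\left(R \right)} = -2 - R^{2} + 4 R$ ($P{\left(R \right)} = 3 - \left(\left(R^{2} - 4 R\right) + 5\right) = 3 - \left(5 + R^{2} - 4 R\right) = -2 - R^{2} + 4 R$)
$P{\left(\frac{7}{-7} + \frac{6}{4} \right)} \left(-720\right) = \left(-2 - \left(\frac{7}{-7} + \frac{6}{4}\right)^{2} + 4 \left(\frac{7}{-7} + \frac{6}{4}\right)\right) \left(-720\right) = \left(-2 - \left(7 \left(- \frac{1}{7}\right) + 6 \cdot \frac{1}{4}\right)^{2} + 4 \left(7 \left(- \frac{1}{7}\right) + 6 \cdot \frac{1}{4}\right)\right) \left(-720\right) = \left(-2 - \left(-1 + \frac{3}{2}\right)^{2} + 4 \left(-1 + \frac{3}{2}\right)\right) \left(-720\right) = \left(-2 - \left(\frac{1}{2}\right)^{2} + 4 \cdot \frac{1}{2}\right) \left(-720\right) = \left(-2 - \frac{1}{4} + 2\right) \left(-720\right) = \left(- \frac{1}{4}\right) \left(-720\right) = 180$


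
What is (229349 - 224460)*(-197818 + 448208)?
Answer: 1224156710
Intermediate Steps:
(229349 - 224460)*(-197818 + 448208) = 4889*250390 = 1224156710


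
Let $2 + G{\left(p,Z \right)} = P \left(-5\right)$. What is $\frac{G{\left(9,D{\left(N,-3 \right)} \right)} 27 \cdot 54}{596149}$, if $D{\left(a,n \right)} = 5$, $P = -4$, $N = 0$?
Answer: $\frac{26244}{596149} \approx 0.044023$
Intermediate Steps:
$G{\left(p,Z \right)} = 18$ ($G{\left(p,Z \right)} = -2 - -20 = -2 + 20 = 18$)
$\frac{G{\left(9,D{\left(N,-3 \right)} \right)} 27 \cdot 54}{596149} = \frac{18 \cdot 27 \cdot 54}{596149} = 486 \cdot 54 \cdot \frac{1}{596149} = 26244 \cdot \frac{1}{596149} = \frac{26244}{596149}$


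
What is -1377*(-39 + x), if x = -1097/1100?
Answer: 60583869/1100 ≈ 55076.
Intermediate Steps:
x = -1097/1100 (x = -1097*1/1100 = -1097/1100 ≈ -0.99727)
-1377*(-39 + x) = -1377*(-39 - 1097/1100) = -1377*(-43997/1100) = 60583869/1100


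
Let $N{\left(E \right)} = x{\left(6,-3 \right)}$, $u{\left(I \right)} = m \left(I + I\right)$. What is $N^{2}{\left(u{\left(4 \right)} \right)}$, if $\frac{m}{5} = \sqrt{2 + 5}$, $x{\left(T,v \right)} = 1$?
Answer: $1$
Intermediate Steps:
$m = 5 \sqrt{7}$ ($m = 5 \sqrt{2 + 5} = 5 \sqrt{7} \approx 13.229$)
$u{\left(I \right)} = 10 I \sqrt{7}$ ($u{\left(I \right)} = 5 \sqrt{7} \left(I + I\right) = 5 \sqrt{7} \cdot 2 I = 10 I \sqrt{7}$)
$N{\left(E \right)} = 1$
$N^{2}{\left(u{\left(4 \right)} \right)} = 1^{2} = 1$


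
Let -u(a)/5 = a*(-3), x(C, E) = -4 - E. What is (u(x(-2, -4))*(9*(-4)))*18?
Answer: 0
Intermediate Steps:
u(a) = 15*a (u(a) = -5*a*(-3) = -(-15)*a = 15*a)
(u(x(-2, -4))*(9*(-4)))*18 = ((15*(-4 - 1*(-4)))*(9*(-4)))*18 = ((15*(-4 + 4))*(-36))*18 = ((15*0)*(-36))*18 = (0*(-36))*18 = 0*18 = 0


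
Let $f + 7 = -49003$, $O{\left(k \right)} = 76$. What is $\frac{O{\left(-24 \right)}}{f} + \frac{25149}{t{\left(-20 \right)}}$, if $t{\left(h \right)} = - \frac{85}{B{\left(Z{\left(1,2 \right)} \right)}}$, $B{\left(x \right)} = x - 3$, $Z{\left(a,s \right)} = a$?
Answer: $\frac{246509852}{416585} \approx 591.74$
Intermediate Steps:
$f = -49010$ ($f = -7 - 49003 = -49010$)
$B{\left(x \right)} = -3 + x$
$t{\left(h \right)} = \frac{85}{2}$ ($t{\left(h \right)} = - \frac{85}{-3 + 1} = - \frac{85}{-2} = \left(-85\right) \left(- \frac{1}{2}\right) = \frac{85}{2}$)
$\frac{O{\left(-24 \right)}}{f} + \frac{25149}{t{\left(-20 \right)}} = \frac{76}{-49010} + \frac{25149}{\frac{85}{2}} = 76 \left(- \frac{1}{49010}\right) + 25149 \cdot \frac{2}{85} = - \frac{38}{24505} + \frac{50298}{85} = \frac{246509852}{416585}$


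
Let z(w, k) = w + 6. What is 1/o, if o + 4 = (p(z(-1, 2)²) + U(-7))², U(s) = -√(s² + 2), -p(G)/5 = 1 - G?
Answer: 14447/205778209 + 240*√51/205778209 ≈ 7.8536e-5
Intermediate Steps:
z(w, k) = 6 + w
p(G) = -5 + 5*G (p(G) = -5*(1 - G) = -5 + 5*G)
U(s) = -√(2 + s²)
o = -4 + (120 - √51)² (o = -4 + ((-5 + 5*(6 - 1)²) - √(2 + (-7)²))² = -4 + ((-5 + 5*5²) - √(2 + 49))² = -4 + ((-5 + 5*25) - √51)² = -4 + ((-5 + 125) - √51)² = -4 + (120 - √51)² ≈ 12733.)
1/o = 1/(14447 - 240*√51)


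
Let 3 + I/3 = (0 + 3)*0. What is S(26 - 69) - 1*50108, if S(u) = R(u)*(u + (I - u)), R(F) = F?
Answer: -49721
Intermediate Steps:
I = -9 (I = -9 + 3*((0 + 3)*0) = -9 + 3*(3*0) = -9 + 3*0 = -9 + 0 = -9)
S(u) = -9*u (S(u) = u*(u + (-9 - u)) = u*(-9) = -9*u)
S(26 - 69) - 1*50108 = -9*(26 - 69) - 1*50108 = -9*(-43) - 50108 = 387 - 50108 = -49721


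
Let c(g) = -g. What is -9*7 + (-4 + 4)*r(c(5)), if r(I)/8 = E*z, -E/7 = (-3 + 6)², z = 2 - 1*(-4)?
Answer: -63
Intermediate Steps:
z = 6 (z = 2 + 4 = 6)
E = -63 (E = -7*(-3 + 6)² = -7*3² = -7*9 = -63)
r(I) = -3024 (r(I) = 8*(-63*6) = 8*(-378) = -3024)
-9*7 + (-4 + 4)*r(c(5)) = -9*7 + (-4 + 4)*(-3024) = -63 + 0*(-3024) = -63 + 0 = -63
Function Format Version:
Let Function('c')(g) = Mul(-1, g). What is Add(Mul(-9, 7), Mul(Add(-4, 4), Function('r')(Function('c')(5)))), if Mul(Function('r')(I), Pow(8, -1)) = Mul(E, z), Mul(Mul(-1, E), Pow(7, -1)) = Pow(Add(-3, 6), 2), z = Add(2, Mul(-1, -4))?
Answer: -63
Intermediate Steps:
z = 6 (z = Add(2, 4) = 6)
E = -63 (E = Mul(-7, Pow(Add(-3, 6), 2)) = Mul(-7, Pow(3, 2)) = Mul(-7, 9) = -63)
Function('r')(I) = -3024 (Function('r')(I) = Mul(8, Mul(-63, 6)) = Mul(8, -378) = -3024)
Add(Mul(-9, 7), Mul(Add(-4, 4), Function('r')(Function('c')(5)))) = Add(Mul(-9, 7), Mul(Add(-4, 4), -3024)) = Add(-63, Mul(0, -3024)) = Add(-63, 0) = -63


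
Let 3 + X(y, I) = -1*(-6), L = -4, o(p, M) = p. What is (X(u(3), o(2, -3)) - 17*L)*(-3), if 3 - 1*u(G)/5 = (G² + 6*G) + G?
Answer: -213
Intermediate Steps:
u(G) = 15 - 35*G - 5*G² (u(G) = 15 - 5*((G² + 6*G) + G) = 15 - 5*(G² + 7*G) = 15 + (-35*G - 5*G²) = 15 - 35*G - 5*G²)
X(y, I) = 3 (X(y, I) = -3 - 1*(-6) = -3 + 6 = 3)
(X(u(3), o(2, -3)) - 17*L)*(-3) = (3 - 17*(-4))*(-3) = (3 + 68)*(-3) = 71*(-3) = -213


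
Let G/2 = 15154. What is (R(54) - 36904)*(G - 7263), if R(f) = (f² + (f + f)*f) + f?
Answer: -647610590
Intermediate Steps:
G = 30308 (G = 2*15154 = 30308)
R(f) = f + 3*f² (R(f) = (f² + (2*f)*f) + f = (f² + 2*f²) + f = 3*f² + f = f + 3*f²)
(R(54) - 36904)*(G - 7263) = (54*(1 + 3*54) - 36904)*(30308 - 7263) = (54*(1 + 162) - 36904)*23045 = (54*163 - 36904)*23045 = (8802 - 36904)*23045 = -28102*23045 = -647610590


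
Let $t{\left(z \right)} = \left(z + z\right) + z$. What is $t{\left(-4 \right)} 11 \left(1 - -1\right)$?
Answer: $-264$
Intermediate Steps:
$t{\left(z \right)} = 3 z$ ($t{\left(z \right)} = 2 z + z = 3 z$)
$t{\left(-4 \right)} 11 \left(1 - -1\right) = 3 \left(-4\right) 11 \left(1 - -1\right) = \left(-12\right) 11 \left(1 + 1\right) = \left(-132\right) 2 = -264$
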